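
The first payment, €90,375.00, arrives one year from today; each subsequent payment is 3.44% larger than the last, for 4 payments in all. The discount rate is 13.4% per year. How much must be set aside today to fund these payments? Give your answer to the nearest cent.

Periodic rate r = 0.134 per year.
Growing ordinary annuity: PV = PMT₁ × [1 − ((1+g)/(1+r))^n] / (r − g) = 90,375 × [1 − ((1+0.0344)/(1+r))^4] / (r − 0.0344) = €279,189.83.

€279,189.83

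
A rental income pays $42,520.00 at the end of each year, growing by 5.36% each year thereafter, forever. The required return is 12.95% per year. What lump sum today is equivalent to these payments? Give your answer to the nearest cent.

Periodic rate r = 0.1295 per year.
Growing perpetuity (Gordon): PV = PMT₁ / (r − g) = 42,520 / (r − 0.0536) = $560,210.80.

$560,210.80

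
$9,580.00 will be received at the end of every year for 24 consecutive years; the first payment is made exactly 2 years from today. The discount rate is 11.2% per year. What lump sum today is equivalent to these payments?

Ordinary annuity of 24 payments, first payment at period 2.
Periodic rate r = 0.112 per year.
The ordinary-annuity PV formula values the stream one period before the first payment (period 1); discount that back 1 periods:
PV₀ = 9,580 × [1 − (1+r)^−24] / r × (1+r)^−1 = $70,901.56

$70,901.56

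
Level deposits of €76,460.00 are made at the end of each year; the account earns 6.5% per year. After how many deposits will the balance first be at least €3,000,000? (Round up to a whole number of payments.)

21 payments

Periodic rate r = 0.065 per year.
Ordinary annuity FV: 3,000,000 = 76,460 × [((1+r)^n − 1)/r].
(1+r)^n = 1 + 3,000,000 × r / 76,460, so n = ln(1 + 3,000,000·r/76,460) / ln(1+r) = 20.12.
Round up to a whole number of payments: n = 21.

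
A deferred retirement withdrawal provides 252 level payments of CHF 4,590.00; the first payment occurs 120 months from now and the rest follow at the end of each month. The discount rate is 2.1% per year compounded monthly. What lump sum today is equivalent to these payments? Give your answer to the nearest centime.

CHF 759,101.61

Ordinary annuity of 252 payments, first payment at period 120.
Periodic rate r = 0.021/12 per month; n is counted in months.
The ordinary-annuity PV formula values the stream one period before the first payment (period 119); discount that back 119 periods:
PV₀ = 4,590 × [1 − (1+r)^−252] / r × (1+r)^−119 = CHF 759,101.61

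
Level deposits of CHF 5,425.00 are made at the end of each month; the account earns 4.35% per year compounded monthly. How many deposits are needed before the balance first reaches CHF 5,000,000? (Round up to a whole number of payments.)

Periodic rate r = 0.0435/12 per month; n is counted in months.
Ordinary annuity FV: 5,000,000 = 5,425 × [((1+r)^n − 1)/r].
(1+r)^n = 1 + 5,000,000 × r / 5,425, so n = ln(1 + 5,000,000·r/5,425) / ln(1+r) = 405.73.
Round up to a whole number of payments: n = 406.

406 payments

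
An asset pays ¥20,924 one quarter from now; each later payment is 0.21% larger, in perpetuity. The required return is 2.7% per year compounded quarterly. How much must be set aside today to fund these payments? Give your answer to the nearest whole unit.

Periodic rate r = 0.027/4 per quarter.
Growing perpetuity (Gordon): PV = PMT₁ / (r − g) = 20,924 / (r − 0.0021) = ¥4,499,785.

¥4,499,785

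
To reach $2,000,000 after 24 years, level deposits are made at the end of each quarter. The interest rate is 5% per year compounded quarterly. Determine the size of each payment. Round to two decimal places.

$10,890.81

Level ordinary annuity; solve FV = PMT × [((1+r)^n − 1)/r] for PMT.
Periodic rate r = 0.05/4 per quarter; n is counted in quarters.
With n = 96: PMT = 2,000,000 / ([((1+r)^n − 1)/r]) = $10,890.81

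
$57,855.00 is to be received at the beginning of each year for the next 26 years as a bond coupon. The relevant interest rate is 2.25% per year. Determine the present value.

This is an annuity due: 26 payments of $57,855.00 at the beginning of each year.
Periodic rate r = 0.0225 per year.
PV = PMT × [(1 − (1+r)^−n)/r] × (1+r) = 57,855 × [1 − (1+r)^−26] / r × (1+r) = $1,154,923.65

$1,154,923.65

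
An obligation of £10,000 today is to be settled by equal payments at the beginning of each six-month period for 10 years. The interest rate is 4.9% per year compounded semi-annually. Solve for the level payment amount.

Level annuity due; solve PV = PMT × [(1 − (1+r)^−n)/r] × (1+r) for PMT.
Periodic rate r = 0.049/2 per half-year; n is counted in half-years.
With n = 20: PMT = 10,000 / ([(1 − (1+r)^−n)/r] × (1+r)) = £623.18

£623.18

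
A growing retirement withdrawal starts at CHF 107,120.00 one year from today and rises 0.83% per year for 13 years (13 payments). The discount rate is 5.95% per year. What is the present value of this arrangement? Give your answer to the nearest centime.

CHF 993,295.32

Periodic rate r = 0.0595 per year.
Growing ordinary annuity: PV = PMT₁ × [1 − ((1+g)/(1+r))^n] / (r − g) = 107,120 × [1 − ((1+0.0083)/(1+r))^13] / (r − 0.0083) = CHF 993,295.32.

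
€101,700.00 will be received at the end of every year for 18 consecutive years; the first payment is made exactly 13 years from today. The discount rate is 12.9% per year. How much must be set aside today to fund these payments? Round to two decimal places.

Ordinary annuity of 18 payments, first payment at period 13.
Periodic rate r = 0.129 per year.
The ordinary-annuity PV formula values the stream one period before the first payment (period 12); discount that back 12 periods:
PV₀ = 101,700 × [1 − (1+r)^−18] / r × (1+r)^−12 = €163,127.46

€163,127.46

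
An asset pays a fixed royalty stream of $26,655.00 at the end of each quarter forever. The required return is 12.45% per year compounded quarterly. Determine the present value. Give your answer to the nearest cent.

Periodic rate r = 0.1245/4 per quarter.
Level perpetuity: PV = PMT / r = 26,655 / (0.1245/4) = $856,385.54.

$856,385.54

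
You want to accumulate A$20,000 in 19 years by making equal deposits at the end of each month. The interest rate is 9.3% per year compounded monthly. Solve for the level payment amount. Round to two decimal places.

A$32.20

Level ordinary annuity; solve FV = PMT × [((1+r)^n − 1)/r] for PMT.
Periodic rate r = 0.093/12 per month; n is counted in months.
With n = 228: PMT = 20,000 / ([((1+r)^n − 1)/r]) = A$32.20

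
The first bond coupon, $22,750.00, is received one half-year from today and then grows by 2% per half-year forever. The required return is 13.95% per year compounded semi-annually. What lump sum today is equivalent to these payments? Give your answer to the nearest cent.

Periodic rate r = 0.1395/2 per half-year.
Growing perpetuity (Gordon): PV = PMT₁ / (r − g) = 22,750 / (r − 0.02) = $457,286.43.

$457,286.43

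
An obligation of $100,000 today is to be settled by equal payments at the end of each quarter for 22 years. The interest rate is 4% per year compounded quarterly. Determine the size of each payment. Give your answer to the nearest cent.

Level ordinary annuity; solve PV = PMT × [(1 − (1+r)^−n)/r] for PMT.
Periodic rate r = 0.04/4 per quarter; n is counted in quarters.
With n = 88: PMT = 100,000 / ([(1 − (1+r)^−n)/r]) = $1,714.09

$1,714.09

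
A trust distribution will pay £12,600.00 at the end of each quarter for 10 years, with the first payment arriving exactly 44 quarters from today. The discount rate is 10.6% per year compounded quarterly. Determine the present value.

Ordinary annuity of 40 payments, first payment at period 44.
Periodic rate r = 0.106/4 per quarter; n is counted in quarters.
The ordinary-annuity PV formula values the stream one period before the first payment (period 43); discount that back 43 periods:
PV₀ = 12,600 × [1 − (1+r)^−40] / r × (1+r)^−43 = £100,173.58

£100,173.58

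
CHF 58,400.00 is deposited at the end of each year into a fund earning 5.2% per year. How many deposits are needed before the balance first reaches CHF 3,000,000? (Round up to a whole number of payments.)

Periodic rate r = 0.052 per year.
Ordinary annuity FV: 3,000,000 = 58,400 × [((1+r)^n − 1)/r].
(1+r)^n = 1 + 3,000,000 × r / 58,400, so n = ln(1 + 3,000,000·r/58,400) / ln(1+r) = 25.65.
Round up to a whole number of payments: n = 26.

26 payments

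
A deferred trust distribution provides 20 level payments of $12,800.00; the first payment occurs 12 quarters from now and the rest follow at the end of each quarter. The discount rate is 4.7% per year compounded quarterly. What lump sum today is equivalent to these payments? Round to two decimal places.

$199,595.47

Ordinary annuity of 20 payments, first payment at period 12.
Periodic rate r = 0.047/4 per quarter; n is counted in quarters.
The ordinary-annuity PV formula values the stream one period before the first payment (period 11); discount that back 11 periods:
PV₀ = 12,800 × [1 − (1+r)^−20] / r × (1+r)^−11 = $199,595.47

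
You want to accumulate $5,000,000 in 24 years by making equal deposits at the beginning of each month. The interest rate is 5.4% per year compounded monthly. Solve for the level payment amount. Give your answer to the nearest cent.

Level annuity due; solve FV = PMT × [((1+r)^n − 1)/r] × (1+r) for PMT.
Periodic rate r = 0.054/12 per month; n is counted in months.
With n = 288: PMT = 5,000,000 / ([((1+r)^n − 1)/r] × (1+r)) = $8,471.59

$8,471.59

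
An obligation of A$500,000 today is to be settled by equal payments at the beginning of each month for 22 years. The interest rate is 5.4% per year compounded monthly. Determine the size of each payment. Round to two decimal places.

Level annuity due; solve PV = PMT × [(1 − (1+r)^−n)/r] × (1+r) for PMT.
Periodic rate r = 0.054/12 per month; n is counted in months.
With n = 264: PMT = 500,000 / ([(1 − (1+r)^−n)/r] × (1+r)) = A$3,225.90

A$3,225.90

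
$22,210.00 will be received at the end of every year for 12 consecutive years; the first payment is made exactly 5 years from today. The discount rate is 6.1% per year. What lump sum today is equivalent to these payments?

$146,134.46

Ordinary annuity of 12 payments, first payment at period 5.
Periodic rate r = 0.061 per year.
The ordinary-annuity PV formula values the stream one period before the first payment (period 4); discount that back 4 periods:
PV₀ = 22,210 × [1 − (1+r)^−12] / r × (1+r)^−4 = $146,134.46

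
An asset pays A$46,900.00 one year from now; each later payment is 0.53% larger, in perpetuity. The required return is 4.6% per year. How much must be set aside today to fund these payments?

A$1,152,334.15

Periodic rate r = 0.046 per year.
Growing perpetuity (Gordon): PV = PMT₁ / (r − g) = 46,900 / (r − 0.0053) = A$1,152,334.15.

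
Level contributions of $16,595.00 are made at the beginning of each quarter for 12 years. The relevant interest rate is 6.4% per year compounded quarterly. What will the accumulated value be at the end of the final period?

This is an annuity due: 48 deposits of $16,595.00 at the beginning of each quarter.
Periodic rate r = 0.064/4 per quarter; n is counted in quarters.
FV = PMT × [((1+r)^n − 1)/r] × (1+r) = 16,595 × [(1+r)^48 − 1] / r × (1+r) = $1,203,827.73

$1,203,827.73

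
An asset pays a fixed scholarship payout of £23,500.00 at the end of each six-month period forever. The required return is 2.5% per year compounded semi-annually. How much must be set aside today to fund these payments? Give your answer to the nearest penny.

Periodic rate r = 0.025/2 per half-year.
Level perpetuity: PV = PMT / r = 23,500 / (0.025/2) = £1,880,000.00.

£1,880,000.00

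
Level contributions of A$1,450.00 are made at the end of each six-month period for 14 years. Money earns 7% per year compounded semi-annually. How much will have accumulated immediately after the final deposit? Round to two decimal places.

A$67,121.41

This is an ordinary annuity: 28 deposits of A$1,450.00 at the end of each six-month period.
Periodic rate r = 0.07/2 per half-year; n is counted in half-years.
FV = PMT × [((1+r)^n − 1)/r] = 1,450 × [(1+r)^28 − 1] / r = A$67,121.41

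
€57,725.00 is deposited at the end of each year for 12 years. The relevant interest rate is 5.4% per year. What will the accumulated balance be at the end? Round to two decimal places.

€940,377.41

This is an ordinary annuity: 12 deposits of €57,725.00 at the end of each year.
Periodic rate r = 0.054 per year.
FV = PMT × [((1+r)^n − 1)/r] = 57,725 × [(1+r)^12 − 1] / r = €940,377.41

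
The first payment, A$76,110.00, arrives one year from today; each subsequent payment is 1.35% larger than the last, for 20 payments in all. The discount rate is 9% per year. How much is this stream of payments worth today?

Periodic rate r = 0.09 per year.
Growing ordinary annuity: PV = PMT₁ × [1 − ((1+g)/(1+r))^n] / (r − g) = 76,110 × [1 − ((1+0.0135)/(1+r))^20] / (r − 0.0135) = A$762,775.11.

A$762,775.11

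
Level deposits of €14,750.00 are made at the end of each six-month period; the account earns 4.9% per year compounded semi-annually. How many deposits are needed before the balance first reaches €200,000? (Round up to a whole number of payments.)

12 payments

Periodic rate r = 0.049/2 per half-year; n is counted in half-years.
Ordinary annuity FV: 200,000 = 14,750 × [((1+r)^n − 1)/r].
(1+r)^n = 1 + 200,000 × r / 14,750, so n = ln(1 + 200,000·r/14,750) / ln(1+r) = 11.85.
Round up to a whole number of payments: n = 12.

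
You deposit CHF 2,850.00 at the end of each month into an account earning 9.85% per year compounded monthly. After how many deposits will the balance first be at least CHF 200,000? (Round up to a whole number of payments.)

Periodic rate r = 0.0985/12 per month; n is counted in months.
Ordinary annuity FV: 200,000 = 2,850 × [((1+r)^n − 1)/r].
(1+r)^n = 1 + 200,000 × r / 2,850, so n = ln(1 + 200,000·r/2,850) / ln(1+r) = 55.65.
Round up to a whole number of payments: n = 56.

56 payments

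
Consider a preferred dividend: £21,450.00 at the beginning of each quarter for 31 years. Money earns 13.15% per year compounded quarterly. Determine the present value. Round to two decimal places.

£661,712.31

This is an annuity due: 124 payments of £21,450.00 at the beginning of each quarter.
Periodic rate r = 0.1315/4 per quarter; n is counted in quarters.
PV = PMT × [(1 − (1+r)^−n)/r] × (1+r) = 21,450 × [1 − (1+r)^−124] / r × (1+r) = £661,712.31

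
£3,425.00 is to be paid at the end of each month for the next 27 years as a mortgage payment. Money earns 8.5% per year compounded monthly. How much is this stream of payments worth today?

£434,412.56

This is an ordinary annuity: 324 payments of £3,425.00 at the end of each month.
Periodic rate r = 0.085/12 per month; n is counted in months.
PV = PMT × [(1 − (1+r)^−n)/r] = 3,425 × [1 − (1+r)^−324] / r = £434,412.56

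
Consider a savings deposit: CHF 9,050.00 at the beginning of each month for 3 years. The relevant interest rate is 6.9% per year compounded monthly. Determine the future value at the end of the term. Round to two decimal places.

This is an annuity due: 36 deposits of CHF 9,050.00 at the beginning of each month.
Periodic rate r = 0.069/12 per month; n is counted in months.
FV = PMT × [((1+r)^n − 1)/r] × (1+r) = 9,050 × [(1+r)^36 − 1] / r × (1+r) = CHF 362,899.96

CHF 362,899.96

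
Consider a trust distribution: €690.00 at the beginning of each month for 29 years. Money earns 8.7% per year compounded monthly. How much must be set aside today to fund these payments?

€88,102.15

This is an annuity due: 348 payments of €690.00 at the beginning of each month.
Periodic rate r = 0.087/12 per month; n is counted in months.
PV = PMT × [(1 − (1+r)^−n)/r] × (1+r) = 690 × [1 − (1+r)^−348] / r × (1+r) = €88,102.15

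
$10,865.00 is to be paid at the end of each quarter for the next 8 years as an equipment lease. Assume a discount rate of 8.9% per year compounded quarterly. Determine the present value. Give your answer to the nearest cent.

This is an ordinary annuity: 32 payments of $10,865.00 at the end of each quarter.
Periodic rate r = 0.089/4 per quarter; n is counted in quarters.
PV = PMT × [(1 − (1+r)^−n)/r] = 10,865 × [1 − (1+r)^−32] / r = $246,839.76

$246,839.76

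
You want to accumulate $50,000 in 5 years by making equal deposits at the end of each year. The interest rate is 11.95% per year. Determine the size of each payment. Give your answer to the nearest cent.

$7,878.31

Level ordinary annuity; solve FV = PMT × [((1+r)^n − 1)/r] for PMT.
Periodic rate r = 0.1195 per year.
With n = 5: PMT = 50,000 / ([((1+r)^n − 1)/r]) = $7,878.31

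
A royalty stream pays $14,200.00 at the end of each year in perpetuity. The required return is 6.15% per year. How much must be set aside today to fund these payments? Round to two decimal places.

Periodic rate r = 0.0615 per year.
Level perpetuity: PV = PMT / r = 14,200 / (0.0615) = $230,894.31.

$230,894.31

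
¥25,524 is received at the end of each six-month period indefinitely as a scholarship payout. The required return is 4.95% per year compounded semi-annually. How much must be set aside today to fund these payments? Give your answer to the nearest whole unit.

¥1,031,273

Periodic rate r = 0.0495/2 per half-year.
Level perpetuity: PV = PMT / r = 25,524 / (0.0495/2) = ¥1,031,273.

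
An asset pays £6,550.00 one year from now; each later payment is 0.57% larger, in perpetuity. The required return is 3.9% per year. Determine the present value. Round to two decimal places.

Periodic rate r = 0.039 per year.
Growing perpetuity (Gordon): PV = PMT₁ / (r − g) = 6,550 / (r − 0.0057) = £196,696.70.

£196,696.70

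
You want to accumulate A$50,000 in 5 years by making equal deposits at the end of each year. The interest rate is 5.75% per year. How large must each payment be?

A$8,914.21

Level ordinary annuity; solve FV = PMT × [((1+r)^n − 1)/r] for PMT.
Periodic rate r = 0.0575 per year.
With n = 5: PMT = 50,000 / ([((1+r)^n − 1)/r]) = A$8,914.21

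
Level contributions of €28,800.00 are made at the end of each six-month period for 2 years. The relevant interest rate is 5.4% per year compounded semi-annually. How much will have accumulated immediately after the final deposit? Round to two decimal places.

€119,950.15

This is an ordinary annuity: 4 deposits of €28,800.00 at the end of each six-month period.
Periodic rate r = 0.054/2 per half-year; n is counted in half-years.
FV = PMT × [((1+r)^n − 1)/r] = 28,800 × [(1+r)^4 − 1] / r = €119,950.15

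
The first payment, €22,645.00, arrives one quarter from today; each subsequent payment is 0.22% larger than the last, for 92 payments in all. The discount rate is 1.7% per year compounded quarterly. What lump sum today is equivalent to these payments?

€1,893,123.58

Periodic rate r = 0.017/4 per quarter; n is counted in quarters.
Growing ordinary annuity: PV = PMT₁ × [1 − ((1+g)/(1+r))^n] / (r − g) = 22,645 × [1 − ((1+0.0022)/(1+r))^92] / (r − 0.0022) = €1,893,123.58.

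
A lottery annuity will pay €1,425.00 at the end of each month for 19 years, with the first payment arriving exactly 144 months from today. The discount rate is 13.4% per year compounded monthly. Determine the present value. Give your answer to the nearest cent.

€24,002.62

Ordinary annuity of 228 payments, first payment at period 144.
Periodic rate r = 0.134/12 per month; n is counted in months.
The ordinary-annuity PV formula values the stream one period before the first payment (period 143); discount that back 143 periods:
PV₀ = 1,425 × [1 − (1+r)^−228] / r × (1+r)^−143 = €24,002.62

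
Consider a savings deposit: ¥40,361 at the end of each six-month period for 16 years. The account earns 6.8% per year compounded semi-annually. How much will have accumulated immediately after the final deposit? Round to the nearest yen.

¥2,273,423

This is an ordinary annuity: 32 deposits of ¥40,361 at the end of each six-month period.
Periodic rate r = 0.068/2 per half-year; n is counted in half-years.
FV = PMT × [((1+r)^n − 1)/r] = 40,361 × [(1+r)^32 − 1] / r = ¥2,273,423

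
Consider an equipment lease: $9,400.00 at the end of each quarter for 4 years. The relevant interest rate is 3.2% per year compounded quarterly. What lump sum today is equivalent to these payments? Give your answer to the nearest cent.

This is an ordinary annuity: 16 payments of $9,400.00 at the end of each quarter.
Periodic rate r = 0.032/4 per quarter; n is counted in quarters.
PV = PMT × [(1 − (1+r)^−n)/r] = 9,400 × [1 − (1+r)^−16] / r = $140,645.63

$140,645.63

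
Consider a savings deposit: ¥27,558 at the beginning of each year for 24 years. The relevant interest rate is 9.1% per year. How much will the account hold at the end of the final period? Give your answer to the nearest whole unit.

¥2,341,537

This is an annuity due: 24 deposits of ¥27,558 at the beginning of each year.
Periodic rate r = 0.091 per year.
FV = PMT × [((1+r)^n − 1)/r] × (1+r) = 27,558 × [(1+r)^24 − 1] / r × (1+r) = ¥2,341,537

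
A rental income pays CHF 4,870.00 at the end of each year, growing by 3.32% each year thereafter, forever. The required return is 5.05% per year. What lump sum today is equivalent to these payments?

Periodic rate r = 0.0505 per year.
Growing perpetuity (Gordon): PV = PMT₁ / (r − g) = 4,870 / (r − 0.0332) = CHF 281,502.89.

CHF 281,502.89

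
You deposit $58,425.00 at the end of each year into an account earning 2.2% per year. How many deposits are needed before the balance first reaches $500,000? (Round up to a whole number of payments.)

Periodic rate r = 0.022 per year.
Ordinary annuity FV: 500,000 = 58,425 × [((1+r)^n − 1)/r].
(1+r)^n = 1 + 500,000 × r / 58,425, so n = ln(1 + 500,000·r/58,425) / ln(1+r) = 7.93.
Round up to a whole number of payments: n = 8.

8 payments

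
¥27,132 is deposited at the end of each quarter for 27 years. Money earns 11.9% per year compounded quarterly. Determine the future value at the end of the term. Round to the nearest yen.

This is an ordinary annuity: 108 deposits of ¥27,132 at the end of each quarter.
Periodic rate r = 0.119/4 per quarter; n is counted in quarters.
FV = PMT × [((1+r)^n − 1)/r] = 27,132 × [(1+r)^108 − 1] / r = ¥20,716,645

¥20,716,645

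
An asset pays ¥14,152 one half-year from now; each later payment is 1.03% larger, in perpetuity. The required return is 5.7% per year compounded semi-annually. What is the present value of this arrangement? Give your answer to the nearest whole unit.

¥777,582

Periodic rate r = 0.057/2 per half-year.
Growing perpetuity (Gordon): PV = PMT₁ / (r − g) = 14,152 / (r − 0.0103) = ¥777,582.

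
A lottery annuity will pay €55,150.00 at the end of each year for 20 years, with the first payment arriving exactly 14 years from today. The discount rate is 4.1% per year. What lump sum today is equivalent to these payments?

€440,634.59

Ordinary annuity of 20 payments, first payment at period 14.
Periodic rate r = 0.041 per year.
The ordinary-annuity PV formula values the stream one period before the first payment (period 13); discount that back 13 periods:
PV₀ = 55,150 × [1 − (1+r)^−20] / r × (1+r)^−13 = €440,634.59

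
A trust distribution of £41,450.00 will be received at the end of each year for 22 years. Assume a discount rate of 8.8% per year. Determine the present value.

£397,367.06

This is an ordinary annuity: 22 payments of £41,450.00 at the end of each year.
Periodic rate r = 0.088 per year.
PV = PMT × [(1 − (1+r)^−n)/r] = 41,450 × [1 − (1+r)^−22] / r = £397,367.06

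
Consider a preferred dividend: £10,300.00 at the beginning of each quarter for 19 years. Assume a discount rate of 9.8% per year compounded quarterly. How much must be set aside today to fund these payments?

£362,273.85

This is an annuity due: 76 payments of £10,300.00 at the beginning of each quarter.
Periodic rate r = 0.098/4 per quarter; n is counted in quarters.
PV = PMT × [(1 − (1+r)^−n)/r] × (1+r) = 10,300 × [1 − (1+r)^−76] / r × (1+r) = £362,273.85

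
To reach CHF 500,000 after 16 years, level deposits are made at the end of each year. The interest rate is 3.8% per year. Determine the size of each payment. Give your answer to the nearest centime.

Level ordinary annuity; solve FV = PMT × [((1+r)^n − 1)/r] for PMT.
Periodic rate r = 0.038 per year.
With n = 16: PMT = 500,000 / ([((1+r)^n − 1)/r]) = CHF 23,279.33

CHF 23,279.33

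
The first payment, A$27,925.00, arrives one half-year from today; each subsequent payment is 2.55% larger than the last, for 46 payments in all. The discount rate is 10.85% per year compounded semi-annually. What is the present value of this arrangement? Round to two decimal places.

A$699,040.57

Periodic rate r = 0.1085/2 per half-year; n is counted in half-years.
Growing ordinary annuity: PV = PMT₁ × [1 − ((1+g)/(1+r))^n] / (r − g) = 27,925 × [1 − ((1+0.0255)/(1+r))^46] / (r − 0.0255) = A$699,040.57.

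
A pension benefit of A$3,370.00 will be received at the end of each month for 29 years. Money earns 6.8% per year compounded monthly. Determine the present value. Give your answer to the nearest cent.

This is an ordinary annuity: 348 payments of A$3,370.00 at the end of each month.
Periodic rate r = 0.068/12 per month; n is counted in months.
PV = PMT × [(1 − (1+r)^−n)/r] = 3,370 × [1 − (1+r)^−348] / r = A$511,473.77

A$511,473.77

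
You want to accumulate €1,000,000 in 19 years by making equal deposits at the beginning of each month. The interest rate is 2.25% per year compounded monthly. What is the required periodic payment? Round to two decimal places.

Level annuity due; solve FV = PMT × [((1+r)^n − 1)/r] × (1+r) for PMT.
Periodic rate r = 0.0225/12 per month; n is counted in months.
With n = 228: PMT = 1,000,000 / ([((1+r)^n − 1)/r] × (1+r)) = €3,512.52

€3,512.52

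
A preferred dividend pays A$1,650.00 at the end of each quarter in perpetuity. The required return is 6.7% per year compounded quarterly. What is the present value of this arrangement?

Periodic rate r = 0.067/4 per quarter.
Level perpetuity: PV = PMT / r = 1,650 / (0.067/4) = A$98,507.46.

A$98,507.46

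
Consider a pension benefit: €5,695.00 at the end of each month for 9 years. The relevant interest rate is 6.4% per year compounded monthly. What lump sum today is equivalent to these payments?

€466,630.33

This is an ordinary annuity: 108 payments of €5,695.00 at the end of each month.
Periodic rate r = 0.064/12 per month; n is counted in months.
PV = PMT × [(1 − (1+r)^−n)/r] = 5,695 × [1 − (1+r)^−108] / r = €466,630.33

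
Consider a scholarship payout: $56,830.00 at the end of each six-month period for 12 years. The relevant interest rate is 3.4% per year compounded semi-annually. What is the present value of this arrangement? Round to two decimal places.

This is an ordinary annuity: 24 payments of $56,830.00 at the end of each six-month period.
Periodic rate r = 0.034/2 per half-year; n is counted in half-years.
PV = PMT × [(1 − (1+r)^−n)/r] = 56,830 × [1 − (1+r)^−24] / r = $1,112,319.78

$1,112,319.78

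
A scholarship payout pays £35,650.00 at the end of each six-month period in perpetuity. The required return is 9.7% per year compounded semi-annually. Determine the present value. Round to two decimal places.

£735,051.55

Periodic rate r = 0.097/2 per half-year.
Level perpetuity: PV = PMT / r = 35,650 / (0.097/2) = £735,051.55.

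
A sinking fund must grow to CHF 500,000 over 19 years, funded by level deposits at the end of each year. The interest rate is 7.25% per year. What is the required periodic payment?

CHF 13,037.24

Level ordinary annuity; solve FV = PMT × [((1+r)^n − 1)/r] for PMT.
Periodic rate r = 0.0725 per year.
With n = 19: PMT = 500,000 / ([((1+r)^n − 1)/r]) = CHF 13,037.24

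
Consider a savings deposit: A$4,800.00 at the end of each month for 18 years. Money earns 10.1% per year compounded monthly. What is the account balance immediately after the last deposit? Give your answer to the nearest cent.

A$2,915,838.98

This is an ordinary annuity: 216 deposits of A$4,800.00 at the end of each month.
Periodic rate r = 0.101/12 per month; n is counted in months.
FV = PMT × [((1+r)^n − 1)/r] = 4,800 × [(1+r)^216 − 1] / r = A$2,915,838.98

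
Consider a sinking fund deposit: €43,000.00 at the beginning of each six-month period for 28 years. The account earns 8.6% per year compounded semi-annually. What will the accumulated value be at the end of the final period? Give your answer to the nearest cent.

This is an annuity due: 56 deposits of €43,000.00 at the beginning of each six-month period.
Periodic rate r = 0.086/2 per half-year; n is counted in half-years.
FV = PMT × [((1+r)^n − 1)/r] × (1+r) = 43,000 × [(1+r)^56 − 1] / r × (1+r) = €9,977,608.64

€9,977,608.64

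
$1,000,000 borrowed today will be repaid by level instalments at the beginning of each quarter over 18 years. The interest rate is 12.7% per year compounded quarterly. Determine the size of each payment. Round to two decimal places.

Level annuity due; solve PV = PMT × [(1 − (1+r)^−n)/r] × (1+r) for PMT.
Periodic rate r = 0.127/4 per quarter; n is counted in quarters.
With n = 72: PMT = 1,000,000 / ([(1 − (1+r)^−n)/r] × (1+r)) = $34,396.67

$34,396.67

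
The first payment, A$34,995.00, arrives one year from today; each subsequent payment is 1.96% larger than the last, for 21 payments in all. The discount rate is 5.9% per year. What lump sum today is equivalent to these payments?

Periodic rate r = 0.059 per year.
Growing ordinary annuity: PV = PMT₁ × [1 − ((1+g)/(1+r))^n] / (r − g) = 34,995 × [1 − ((1+0.0196)/(1+r))^21] / (r − 0.0196) = A$487,588.72.

A$487,588.72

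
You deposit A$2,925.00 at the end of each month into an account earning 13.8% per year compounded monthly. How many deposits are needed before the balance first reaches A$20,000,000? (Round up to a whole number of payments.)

Periodic rate r = 0.138/12 per month; n is counted in months.
Ordinary annuity FV: 20,000,000 = 2,925 × [((1+r)^n − 1)/r].
(1+r)^n = 1 + 20,000,000 × r / 2,925, so n = ln(1 + 20,000,000·r/2,925) / ln(1+r) = 382.83.
Round up to a whole number of payments: n = 383.

383 payments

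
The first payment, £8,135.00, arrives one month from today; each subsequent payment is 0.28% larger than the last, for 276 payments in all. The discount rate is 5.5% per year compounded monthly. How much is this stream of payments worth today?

Periodic rate r = 0.055/12 per month; n is counted in months.
Growing ordinary annuity: PV = PMT₁ × [1 − ((1+g)/(1+r))^n] / (r − g) = 8,135 × [1 − ((1+0.0028)/(1+r))^276] / (r − 0.0028) = £1,768,164.35.

£1,768,164.35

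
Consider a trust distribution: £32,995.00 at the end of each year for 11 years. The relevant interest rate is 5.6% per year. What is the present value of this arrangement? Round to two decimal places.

£265,634.81

This is an ordinary annuity: 11 payments of £32,995.00 at the end of each year.
Periodic rate r = 0.056 per year.
PV = PMT × [(1 − (1+r)^−n)/r] = 32,995 × [1 − (1+r)^−11] / r = £265,634.81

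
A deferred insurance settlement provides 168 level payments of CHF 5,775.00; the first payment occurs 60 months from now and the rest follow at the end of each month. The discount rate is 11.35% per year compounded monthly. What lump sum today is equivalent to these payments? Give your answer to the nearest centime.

Ordinary annuity of 168 payments, first payment at period 60.
Periodic rate r = 0.1135/12 per month; n is counted in months.
The ordinary-annuity PV formula values the stream one period before the first payment (period 59); discount that back 59 periods:
PV₀ = 5,775 × [1 − (1+r)^−168] / r × (1+r)^−59 = CHF 278,309.81

CHF 278,309.81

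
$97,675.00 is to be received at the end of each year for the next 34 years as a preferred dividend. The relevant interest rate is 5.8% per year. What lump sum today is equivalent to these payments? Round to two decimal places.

$1,436,399.22

This is an ordinary annuity: 34 payments of $97,675.00 at the end of each year.
Periodic rate r = 0.058 per year.
PV = PMT × [(1 − (1+r)^−n)/r] = 97,675 × [1 − (1+r)^−34] / r = $1,436,399.22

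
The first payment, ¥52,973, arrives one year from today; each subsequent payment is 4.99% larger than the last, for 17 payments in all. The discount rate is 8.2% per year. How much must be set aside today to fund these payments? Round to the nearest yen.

Periodic rate r = 0.082 per year.
Growing ordinary annuity: PV = PMT₁ × [1 − ((1+g)/(1+r))^n] / (r − g) = 52,973 × [1 − ((1+0.0499)/(1+r))^17] / (r − 0.0499) = ¥661,238.

¥661,238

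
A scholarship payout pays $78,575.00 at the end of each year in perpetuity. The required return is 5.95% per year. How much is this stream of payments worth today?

Periodic rate r = 0.0595 per year.
Level perpetuity: PV = PMT / r = 78,575 / (0.0595) = $1,320,588.24.

$1,320,588.24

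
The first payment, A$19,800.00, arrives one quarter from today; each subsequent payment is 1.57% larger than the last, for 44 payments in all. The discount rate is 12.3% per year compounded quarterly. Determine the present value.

Periodic rate r = 0.123/4 per quarter; n is counted in quarters.
Growing ordinary annuity: PV = PMT₁ × [1 − ((1+g)/(1+r))^n] / (r − g) = 19,800 × [1 − ((1+0.0157)/(1+r))^44] / (r − 0.0157) = A$626,864.82.

A$626,864.82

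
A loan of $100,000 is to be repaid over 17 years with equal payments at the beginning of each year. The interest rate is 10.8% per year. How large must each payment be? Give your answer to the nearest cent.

Level annuity due; solve PV = PMT × [(1 − (1+r)^−n)/r] × (1+r) for PMT.
Periodic rate r = 0.108 per year.
With n = 17: PMT = 100,000 / ([(1 − (1+r)^−n)/r] × (1+r)) = $11,813.67

$11,813.67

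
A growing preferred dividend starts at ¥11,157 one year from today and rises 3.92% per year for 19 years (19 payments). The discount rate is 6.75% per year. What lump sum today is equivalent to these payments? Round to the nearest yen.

Periodic rate r = 0.0675 per year.
Growing ordinary annuity: PV = PMT₁ × [1 − ((1+g)/(1+r))^n] / (r − g) = 11,157 × [1 − ((1+0.0392)/(1+r))^19] / (r − 0.0392) = ¥157,618.

¥157,618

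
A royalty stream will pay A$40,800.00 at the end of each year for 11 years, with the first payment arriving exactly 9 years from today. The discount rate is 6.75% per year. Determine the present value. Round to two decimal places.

A$183,707.75

Ordinary annuity of 11 payments, first payment at period 9.
Periodic rate r = 0.0675 per year.
The ordinary-annuity PV formula values the stream one period before the first payment (period 8); discount that back 8 periods:
PV₀ = 40,800 × [1 − (1+r)^−11] / r × (1+r)^−8 = A$183,707.75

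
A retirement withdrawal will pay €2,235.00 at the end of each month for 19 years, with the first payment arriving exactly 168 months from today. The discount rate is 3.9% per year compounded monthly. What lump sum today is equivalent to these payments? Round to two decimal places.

€209,117.44

Ordinary annuity of 228 payments, first payment at period 168.
Periodic rate r = 0.039/12 per month; n is counted in months.
The ordinary-annuity PV formula values the stream one period before the first payment (period 167); discount that back 167 periods:
PV₀ = 2,235 × [1 − (1+r)^−228] / r × (1+r)^−167 = €209,117.44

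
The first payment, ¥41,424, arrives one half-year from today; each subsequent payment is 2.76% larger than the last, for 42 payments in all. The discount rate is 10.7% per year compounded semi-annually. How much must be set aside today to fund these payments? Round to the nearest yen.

Periodic rate r = 0.107/2 per half-year; n is counted in half-years.
Growing ordinary annuity: PV = PMT₁ × [1 − ((1+g)/(1+r))^n] / (r − g) = 41,424 × [1 − ((1+0.0276)/(1+r))^42] / (r − 0.0276) = ¥1,037,153.

¥1,037,153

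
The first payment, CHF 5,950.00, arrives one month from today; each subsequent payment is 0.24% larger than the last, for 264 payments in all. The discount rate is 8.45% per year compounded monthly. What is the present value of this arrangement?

CHF 903,286.71

Periodic rate r = 0.0845/12 per month; n is counted in months.
Growing ordinary annuity: PV = PMT₁ × [1 − ((1+g)/(1+r))^n] / (r − g) = 5,950 × [1 − ((1+0.0024)/(1+r))^264] / (r − 0.0024) = CHF 903,286.71.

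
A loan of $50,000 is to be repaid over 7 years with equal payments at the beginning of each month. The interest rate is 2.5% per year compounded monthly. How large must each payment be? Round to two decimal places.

$648.11

Level annuity due; solve PV = PMT × [(1 − (1+r)^−n)/r] × (1+r) for PMT.
Periodic rate r = 0.025/12 per month; n is counted in months.
With n = 84: PMT = 50,000 / ([(1 − (1+r)^−n)/r] × (1+r)) = $648.11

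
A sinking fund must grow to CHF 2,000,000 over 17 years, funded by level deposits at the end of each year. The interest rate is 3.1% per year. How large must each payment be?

CHF 91,130.83

Level ordinary annuity; solve FV = PMT × [((1+r)^n − 1)/r] for PMT.
Periodic rate r = 0.031 per year.
With n = 17: PMT = 2,000,000 / ([((1+r)^n − 1)/r]) = CHF 91,130.83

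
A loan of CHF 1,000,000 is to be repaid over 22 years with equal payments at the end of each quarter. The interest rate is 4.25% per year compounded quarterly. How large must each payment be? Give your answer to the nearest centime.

CHF 17,548.26

Level ordinary annuity; solve PV = PMT × [(1 − (1+r)^−n)/r] for PMT.
Periodic rate r = 0.0425/4 per quarter; n is counted in quarters.
With n = 88: PMT = 1,000,000 / ([(1 − (1+r)^−n)/r]) = CHF 17,548.26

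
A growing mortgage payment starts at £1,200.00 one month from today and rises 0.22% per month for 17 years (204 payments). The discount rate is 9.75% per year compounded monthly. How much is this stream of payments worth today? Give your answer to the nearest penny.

Periodic rate r = 0.0975/12 per month; n is counted in months.
Growing ordinary annuity: PV = PMT₁ × [1 − ((1+g)/(1+r))^n] / (r − g) = 1,200 × [1 − ((1+0.0022)/(1+r))^204] / (r − 0.0022) = £141,682.33.

£141,682.33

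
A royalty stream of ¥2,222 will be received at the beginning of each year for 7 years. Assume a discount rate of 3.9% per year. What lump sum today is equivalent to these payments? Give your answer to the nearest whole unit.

This is an annuity due: 7 payments of ¥2,222 at the beginning of each year.
Periodic rate r = 0.039 per year.
PV = PMT × [(1 − (1+r)^−n)/r] × (1+r) = 2,222 × [1 − (1+r)^−7] / r × (1+r) = ¥13,908

¥13,908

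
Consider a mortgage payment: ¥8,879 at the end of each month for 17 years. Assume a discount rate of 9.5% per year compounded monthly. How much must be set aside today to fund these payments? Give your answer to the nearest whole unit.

¥897,067

This is an ordinary annuity: 204 payments of ¥8,879 at the end of each month.
Periodic rate r = 0.095/12 per month; n is counted in months.
PV = PMT × [(1 − (1+r)^−n)/r] = 8,879 × [1 − (1+r)^−204] / r = ¥897,067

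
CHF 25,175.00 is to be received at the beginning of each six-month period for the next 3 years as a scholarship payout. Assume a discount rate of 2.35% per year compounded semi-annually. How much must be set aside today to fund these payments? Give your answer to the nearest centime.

This is an annuity due: 6 payments of CHF 25,175.00 at the beginning of each six-month period.
Periodic rate r = 0.0235/2 per half-year; n is counted in half-years.
PV = PMT × [(1 − (1+r)^−n)/r] × (1+r) = 25,175 × [1 − (1+r)^−6] / r × (1+r) = CHF 146,731.76

CHF 146,731.76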